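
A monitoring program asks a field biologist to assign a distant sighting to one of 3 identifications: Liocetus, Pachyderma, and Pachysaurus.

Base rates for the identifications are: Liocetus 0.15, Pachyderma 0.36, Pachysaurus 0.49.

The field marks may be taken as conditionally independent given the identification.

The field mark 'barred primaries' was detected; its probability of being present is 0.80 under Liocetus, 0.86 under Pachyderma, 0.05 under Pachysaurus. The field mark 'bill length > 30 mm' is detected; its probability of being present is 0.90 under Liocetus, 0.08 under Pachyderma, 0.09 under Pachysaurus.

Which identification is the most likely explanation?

Liocetus

By Bayes' rule with conditional independence, the unnormalized weight for each hypothesis is prior × ∏ likelihoods:
  Liocetus: 0.15 × 0.80 × 0.90 = 0.108
  Pachyderma: 0.36 × 0.86 × 0.08 = 0.024768
  Pachysaurus: 0.49 × 0.05 × 0.09 = 0.002205
Marginal likelihood of the evidence = 0.13497.
P(Liocetus | evidence) ≈ 0.108 / 0.13497 ≈ 0.800
P(Pachyderma | evidence) ≈ 0.024768 / 0.13497 ≈ 0.184
P(Pachysaurus | evidence) ≈ 0.002205 / 0.13497 ≈ 0.016
The largest is 0.800, so Liocetus is most probable.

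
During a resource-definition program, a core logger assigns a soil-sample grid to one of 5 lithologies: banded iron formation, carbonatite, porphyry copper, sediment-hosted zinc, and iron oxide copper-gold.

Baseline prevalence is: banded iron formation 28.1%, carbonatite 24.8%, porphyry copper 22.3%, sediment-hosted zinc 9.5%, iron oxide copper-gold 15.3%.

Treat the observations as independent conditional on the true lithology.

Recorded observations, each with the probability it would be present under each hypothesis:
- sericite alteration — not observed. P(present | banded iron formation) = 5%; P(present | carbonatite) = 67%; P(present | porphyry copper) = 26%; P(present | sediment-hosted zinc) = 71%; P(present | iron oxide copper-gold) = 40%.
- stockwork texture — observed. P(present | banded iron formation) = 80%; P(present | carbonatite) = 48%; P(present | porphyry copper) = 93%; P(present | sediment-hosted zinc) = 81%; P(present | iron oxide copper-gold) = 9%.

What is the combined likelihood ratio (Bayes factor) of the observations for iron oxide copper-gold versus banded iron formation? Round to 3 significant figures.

0.0711

The Bayes factor is the ratio of the joint likelihoods of the evidence pattern under the two hypotheses (using 1 − P(present | H) for each absent observation).
  iron oxide copper-gold: (1 − 0.40) × 0.09 = 0.054
  banded iron formation: (1 − 0.05) × 0.80 = 0.76
Bayes factor = 0.054 / 0.76 ≈ 0.0711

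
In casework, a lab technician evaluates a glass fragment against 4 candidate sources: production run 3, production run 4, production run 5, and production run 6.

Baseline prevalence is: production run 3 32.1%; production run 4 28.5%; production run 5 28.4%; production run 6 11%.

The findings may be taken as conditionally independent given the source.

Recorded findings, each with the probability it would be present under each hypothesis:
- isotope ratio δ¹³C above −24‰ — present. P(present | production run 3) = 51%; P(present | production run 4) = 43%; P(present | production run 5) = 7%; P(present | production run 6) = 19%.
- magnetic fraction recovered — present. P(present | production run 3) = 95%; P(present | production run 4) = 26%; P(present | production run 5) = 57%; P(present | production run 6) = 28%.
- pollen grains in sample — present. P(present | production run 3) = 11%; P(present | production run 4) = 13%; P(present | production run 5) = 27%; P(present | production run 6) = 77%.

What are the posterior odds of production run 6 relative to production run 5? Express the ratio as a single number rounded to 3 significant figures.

1.47

The normalizing constant cancels in an odds ratio, so compute prior × likelihood for the two hypotheses only:
  production run 6: 0.110 × 0.19 × 0.28 × 0.77 = 0.004506
  production run 5: 0.284 × 0.07 × 0.57 × 0.27 = 0.0030595
Odds(production run 6 : production run 5) = 0.004506 / 0.0030595 ≈ 1.47.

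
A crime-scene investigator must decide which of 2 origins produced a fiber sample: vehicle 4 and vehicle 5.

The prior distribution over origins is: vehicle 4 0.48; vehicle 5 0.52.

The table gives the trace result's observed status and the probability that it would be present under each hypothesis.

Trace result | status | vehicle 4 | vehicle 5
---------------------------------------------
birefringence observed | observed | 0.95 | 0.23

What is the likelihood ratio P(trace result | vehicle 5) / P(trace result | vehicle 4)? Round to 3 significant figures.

The Bayes factor is the ratio of the two likelihoods.
  vehicle 5: 0.23
  vehicle 4: 0.95
Bayes factor = 0.23 / 0.95 ≈ 0.242

0.242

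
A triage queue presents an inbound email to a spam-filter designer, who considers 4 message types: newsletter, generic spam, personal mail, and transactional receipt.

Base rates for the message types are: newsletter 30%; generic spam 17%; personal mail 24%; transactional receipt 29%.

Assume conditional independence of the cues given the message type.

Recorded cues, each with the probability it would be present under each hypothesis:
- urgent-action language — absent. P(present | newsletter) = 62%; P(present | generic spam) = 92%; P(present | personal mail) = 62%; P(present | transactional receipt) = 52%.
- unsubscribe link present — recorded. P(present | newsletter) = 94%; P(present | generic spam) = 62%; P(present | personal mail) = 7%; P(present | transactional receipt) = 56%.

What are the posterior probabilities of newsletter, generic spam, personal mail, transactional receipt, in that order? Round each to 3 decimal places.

By Bayes' rule with conditional independence, the unnormalized weight for each hypothesis is prior × ∏ likelihoods (using 1 − P(present | H) for each absent cue):
  newsletter: 0.30 × (1 − 0.62) × 0.94 = 0.10716
  generic spam: 0.17 × (1 − 0.92) × 0.62 = 0.008432
  personal mail: 0.24 × (1 − 0.62) × 0.07 = 0.006384
  transactional receipt: 0.29 × (1 − 0.52) × 0.56 = 0.077952
Marginal likelihood of the evidence = 0.19993.
P(newsletter | evidence) = 0.10716 / 0.19993 ≈ 0.536
P(generic spam | evidence) = 0.008432 / 0.19993 ≈ 0.042
P(personal mail | evidence) = 0.006384 / 0.19993 ≈ 0.032
P(transactional receipt | evidence) = 0.077952 / 0.19993 ≈ 0.390

0.536, 0.042, 0.032, 0.390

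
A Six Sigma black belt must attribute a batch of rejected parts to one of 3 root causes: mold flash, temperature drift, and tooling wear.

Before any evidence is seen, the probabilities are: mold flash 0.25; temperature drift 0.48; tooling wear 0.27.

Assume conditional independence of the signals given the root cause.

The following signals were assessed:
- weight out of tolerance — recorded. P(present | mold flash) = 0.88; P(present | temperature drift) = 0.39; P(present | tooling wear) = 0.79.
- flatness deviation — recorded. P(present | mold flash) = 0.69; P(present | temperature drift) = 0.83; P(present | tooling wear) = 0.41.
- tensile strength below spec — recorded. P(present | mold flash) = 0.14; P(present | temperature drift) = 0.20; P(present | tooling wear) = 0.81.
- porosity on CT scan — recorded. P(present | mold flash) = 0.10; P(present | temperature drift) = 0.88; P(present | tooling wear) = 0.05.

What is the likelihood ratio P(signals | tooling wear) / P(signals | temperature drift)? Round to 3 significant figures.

0.230

The Bayes factor is the ratio of the joint likelihoods of the signal pattern under the two hypotheses.
  tooling wear: 0.79 × 0.41 × 0.81 × 0.05 = 0.013118
  temperature drift: 0.39 × 0.83 × 0.20 × 0.88 = 0.056971
Bayes factor = 0.013118 / 0.056971 ≈ 0.230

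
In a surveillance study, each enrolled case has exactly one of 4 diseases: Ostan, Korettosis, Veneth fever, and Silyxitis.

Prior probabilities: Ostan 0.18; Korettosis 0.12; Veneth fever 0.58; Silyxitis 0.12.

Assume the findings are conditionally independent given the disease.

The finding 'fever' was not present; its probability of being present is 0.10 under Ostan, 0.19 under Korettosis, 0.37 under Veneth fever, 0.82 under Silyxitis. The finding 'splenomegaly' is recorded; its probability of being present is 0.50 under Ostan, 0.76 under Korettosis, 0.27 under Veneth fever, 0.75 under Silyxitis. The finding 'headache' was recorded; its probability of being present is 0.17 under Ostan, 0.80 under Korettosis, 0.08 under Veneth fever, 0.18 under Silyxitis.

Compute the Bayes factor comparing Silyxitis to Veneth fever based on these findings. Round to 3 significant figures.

Joint likelihood of the evidence pattern under each hypothesis (using 1 − P(present | H) for each absent finding):
  Silyxitis: (1 − 0.82) × 0.75 × 0.18 = 0.0243
  Veneth fever: (1 − 0.37) × 0.27 × 0.08 = 0.013608
Bayes factor = 0.0243 / 0.013608 ≈ 1.79

1.79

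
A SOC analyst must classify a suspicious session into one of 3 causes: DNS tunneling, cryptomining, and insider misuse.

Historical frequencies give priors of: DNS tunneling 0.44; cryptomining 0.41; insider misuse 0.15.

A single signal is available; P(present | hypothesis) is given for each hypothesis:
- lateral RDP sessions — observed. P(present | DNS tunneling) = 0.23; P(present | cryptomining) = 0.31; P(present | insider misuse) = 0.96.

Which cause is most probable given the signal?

By Bayes' rule, the unnormalized weight for each hypothesis is prior × likelihood:
  DNS tunneling: 0.44 × 0.23 = 0.1012
  cryptomining: 0.41 × 0.31 = 0.1271
  insider misuse: 0.15 × 0.96 = 0.144
The unnormalized weights sum to 0.3723.
P(DNS tunneling | evidence) ≈ 0.1012 / 0.3723 ≈ 0.272
P(cryptomining | evidence) ≈ 0.1271 / 0.3723 ≈ 0.341
P(insider misuse | evidence) ≈ 0.144 / 0.3723 ≈ 0.387
The largest is 0.387, so insider misuse is most probable.

insider misuse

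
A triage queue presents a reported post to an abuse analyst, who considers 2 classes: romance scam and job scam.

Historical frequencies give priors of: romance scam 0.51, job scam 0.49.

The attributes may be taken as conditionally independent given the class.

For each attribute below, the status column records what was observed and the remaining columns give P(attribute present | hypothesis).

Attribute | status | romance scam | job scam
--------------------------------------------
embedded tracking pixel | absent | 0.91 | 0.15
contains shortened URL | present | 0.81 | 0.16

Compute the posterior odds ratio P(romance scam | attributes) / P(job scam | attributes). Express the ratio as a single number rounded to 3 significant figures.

0.558

The normalizing constant cancels in an odds ratio, so compute prior × likelihood for the two hypotheses only (using 1 − P(present | H) for each absent attribute):
  romance scam: 0.51 × (1 − 0.91) × 0.81 = 0.037179
  job scam: 0.49 × (1 − 0.15) × 0.16 = 0.06664
Posterior odds = 0.037179 / 0.06664 ≈ 0.558.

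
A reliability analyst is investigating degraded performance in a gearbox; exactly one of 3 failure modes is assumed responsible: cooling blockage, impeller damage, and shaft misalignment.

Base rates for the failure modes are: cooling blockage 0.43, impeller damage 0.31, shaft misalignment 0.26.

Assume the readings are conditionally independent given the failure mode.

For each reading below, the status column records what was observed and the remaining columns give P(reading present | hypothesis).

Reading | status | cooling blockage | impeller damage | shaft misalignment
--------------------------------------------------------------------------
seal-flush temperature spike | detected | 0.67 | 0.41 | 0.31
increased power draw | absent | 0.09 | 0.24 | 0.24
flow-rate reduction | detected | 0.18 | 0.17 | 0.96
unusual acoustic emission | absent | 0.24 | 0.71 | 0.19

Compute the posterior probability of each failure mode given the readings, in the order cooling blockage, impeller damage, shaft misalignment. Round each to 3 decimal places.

For each hypothesis, the unnormalized posterior weight is prior × product of the reading likelihoods (using 1 − P(present | H) for each absent reading):
  cooling blockage: 0.43 × 0.67 × (1 − 0.09) × 0.18 × (1 − 0.24) = 0.035865
  impeller damage: 0.31 × 0.41 × (1 − 0.24) × 0.17 × (1 − 0.71) = 0.0047622
  shaft misalignment: 0.26 × 0.31 × (1 − 0.24) × 0.96 × (1 − 0.19) = 0.047633
Normalizing constant Z = 0.035865 + 0.0047622 + 0.047633 = 0.08826.
P(cooling blockage | evidence) = 0.035865 / 0.08826 ≈ 0.406
P(impeller damage | evidence) = 0.0047622 / 0.08826 ≈ 0.054
P(shaft misalignment | evidence) = 0.047633 / 0.08826 ≈ 0.540

0.406, 0.054, 0.540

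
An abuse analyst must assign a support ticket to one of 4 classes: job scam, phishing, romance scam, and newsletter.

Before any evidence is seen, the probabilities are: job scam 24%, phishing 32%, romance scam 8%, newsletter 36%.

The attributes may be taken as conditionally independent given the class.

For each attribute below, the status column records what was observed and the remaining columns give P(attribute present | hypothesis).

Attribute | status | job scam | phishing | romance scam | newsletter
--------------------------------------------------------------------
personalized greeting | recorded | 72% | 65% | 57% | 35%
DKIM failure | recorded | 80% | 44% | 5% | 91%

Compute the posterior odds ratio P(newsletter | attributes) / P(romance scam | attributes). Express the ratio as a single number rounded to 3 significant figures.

Posterior odds equal prior odds times the likelihood ratio; only the two competing hypotheses matter.
  newsletter: 0.36 × 0.35 × 0.91 = 0.11466
  romance scam: 0.08 × 0.57 × 0.05 = 0.00228
Posterior odds = 0.11466 / 0.00228 ≈ 50.3.

50.3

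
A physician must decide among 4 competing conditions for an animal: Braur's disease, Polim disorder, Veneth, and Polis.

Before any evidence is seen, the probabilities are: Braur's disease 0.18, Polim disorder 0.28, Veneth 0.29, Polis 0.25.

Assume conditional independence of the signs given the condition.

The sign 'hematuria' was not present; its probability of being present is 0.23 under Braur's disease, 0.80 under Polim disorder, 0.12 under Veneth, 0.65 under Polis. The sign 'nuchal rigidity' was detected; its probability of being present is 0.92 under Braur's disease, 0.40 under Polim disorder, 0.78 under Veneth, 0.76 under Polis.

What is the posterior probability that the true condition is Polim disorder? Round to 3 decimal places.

0.054

By Bayes' rule with conditional independence, the unnormalized weight for each hypothesis is prior × ∏ likelihoods (using 1 − P(present | H) for each absent sign):
  Braur's disease: 0.18 × (1 − 0.23) × 0.92 = 0.12751
  Polim disorder: 0.28 × (1 − 0.80) × 0.40 = 0.0224
  Veneth: 0.29 × (1 − 0.12) × 0.78 = 0.19906
  Polis: 0.25 × (1 − 0.65) × 0.76 = 0.0665
Normalizing constant Z = 0.12751 + 0.0224 + 0.19906 + 0.0665 = 0.41547.
P(Polim disorder | evidence) = 0.0224 / 0.41547 ≈ 0.054.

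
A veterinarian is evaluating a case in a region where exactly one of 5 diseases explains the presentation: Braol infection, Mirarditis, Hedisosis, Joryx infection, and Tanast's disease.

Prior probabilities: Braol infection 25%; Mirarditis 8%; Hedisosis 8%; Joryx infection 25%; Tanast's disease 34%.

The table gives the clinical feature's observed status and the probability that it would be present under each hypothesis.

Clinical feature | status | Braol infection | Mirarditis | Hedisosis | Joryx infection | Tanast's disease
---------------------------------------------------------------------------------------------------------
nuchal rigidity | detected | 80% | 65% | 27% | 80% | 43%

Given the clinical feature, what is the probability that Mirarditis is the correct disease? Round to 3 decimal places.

For each hypothesis, the unnormalized posterior weight is prior × likelihood:
  Braol infection: 0.25 × 0.80 = 0.2
  Mirarditis: 0.08 × 0.65 = 0.052
  Hedisosis: 0.08 × 0.27 = 0.0216
  Joryx infection: 0.25 × 0.80 = 0.2
  Tanast's disease: 0.34 × 0.43 = 0.1462
Marginal likelihood of the evidence = 0.6198.
P(Mirarditis | evidence) = 0.052 / 0.6198 ≈ 0.084.

0.084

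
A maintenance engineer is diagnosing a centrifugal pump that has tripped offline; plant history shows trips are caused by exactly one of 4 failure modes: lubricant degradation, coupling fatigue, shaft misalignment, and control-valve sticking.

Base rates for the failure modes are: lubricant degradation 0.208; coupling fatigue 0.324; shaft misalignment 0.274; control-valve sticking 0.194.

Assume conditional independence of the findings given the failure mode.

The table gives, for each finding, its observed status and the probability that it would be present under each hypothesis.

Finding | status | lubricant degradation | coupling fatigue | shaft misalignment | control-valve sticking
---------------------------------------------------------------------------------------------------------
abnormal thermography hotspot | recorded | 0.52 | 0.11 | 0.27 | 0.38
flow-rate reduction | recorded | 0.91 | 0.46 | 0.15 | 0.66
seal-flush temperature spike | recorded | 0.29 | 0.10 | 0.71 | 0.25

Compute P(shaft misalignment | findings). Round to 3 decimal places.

Multiply each prior by the joint likelihood of the evidence pattern:
  lubricant degradation: 0.208 × 0.52 × 0.91 × 0.29 = 0.028543
  coupling fatigue: 0.324 × 0.11 × 0.46 × 0.10 = 0.0016394
  shaft misalignment: 0.274 × 0.27 × 0.15 × 0.71 = 0.0078789
  control-valve sticking: 0.194 × 0.38 × 0.66 × 0.25 = 0.012164
Normalizing constant Z = 0.028543 + 0.0016394 + 0.0078789 + 0.012164 = 0.050226.
P(shaft misalignment | evidence) = 0.0078789 / 0.050226 ≈ 0.157.

0.157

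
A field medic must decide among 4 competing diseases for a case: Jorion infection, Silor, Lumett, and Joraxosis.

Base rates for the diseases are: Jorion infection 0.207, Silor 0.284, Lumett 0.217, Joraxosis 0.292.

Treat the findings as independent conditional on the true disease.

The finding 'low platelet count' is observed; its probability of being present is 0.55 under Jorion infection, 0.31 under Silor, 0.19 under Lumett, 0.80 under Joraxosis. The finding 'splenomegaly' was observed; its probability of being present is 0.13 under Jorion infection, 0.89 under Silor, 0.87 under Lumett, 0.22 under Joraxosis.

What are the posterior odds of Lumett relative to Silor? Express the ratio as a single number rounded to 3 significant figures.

0.458

Unnormalized posterior weight (prior times the finding likelihoods) for each of the two hypotheses:
  Lumett: 0.217 × 0.19 × 0.87 = 0.03587
  Silor: 0.284 × 0.31 × 0.89 = 0.078356
Posterior odds = 0.03587 / 0.078356 ≈ 0.458.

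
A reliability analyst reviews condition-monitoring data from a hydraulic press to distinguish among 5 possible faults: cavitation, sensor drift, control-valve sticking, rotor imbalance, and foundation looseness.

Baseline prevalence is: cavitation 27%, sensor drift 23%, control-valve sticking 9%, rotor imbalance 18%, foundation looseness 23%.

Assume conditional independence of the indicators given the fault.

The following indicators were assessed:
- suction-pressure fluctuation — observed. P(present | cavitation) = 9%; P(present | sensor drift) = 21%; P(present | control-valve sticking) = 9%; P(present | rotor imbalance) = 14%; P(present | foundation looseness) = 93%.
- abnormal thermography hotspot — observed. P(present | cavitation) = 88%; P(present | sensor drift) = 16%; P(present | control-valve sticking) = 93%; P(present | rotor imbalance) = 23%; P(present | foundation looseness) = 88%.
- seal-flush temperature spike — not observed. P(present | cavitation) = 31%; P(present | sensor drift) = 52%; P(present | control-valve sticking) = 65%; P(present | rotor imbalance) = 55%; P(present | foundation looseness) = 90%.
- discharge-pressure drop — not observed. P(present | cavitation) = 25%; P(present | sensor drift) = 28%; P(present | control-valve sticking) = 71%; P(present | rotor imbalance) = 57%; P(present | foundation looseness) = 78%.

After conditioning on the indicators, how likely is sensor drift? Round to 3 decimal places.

Multiply each prior by the joint likelihood of the indicator pattern (using 1 − P(present | H) for each absent indicator):
  cavitation: 0.27 × 0.09 × 0.88 × (1 − 0.31) × (1 − 0.25) = 0.011066
  sensor drift: 0.23 × 0.21 × 0.16 × (1 − 0.52) × (1 − 0.28) = 0.0026708
  control-valve sticking: 0.09 × 0.09 × 0.93 × (1 − 0.65) × (1 − 0.71) = 0.0007646
  rotor imbalance: 0.18 × 0.14 × 0.23 × (1 − 0.55) × (1 − 0.57) = 0.0011215
  foundation looseness: 0.23 × 0.93 × 0.88 × (1 − 0.90) × (1 − 0.78) = 0.0041411
Normalizing constant Z = 0.011066 + 0.0026708 + 0.0007646 + 0.0011215 + 0.0041411 = 0.019764.
P(sensor drift | evidence) = 0.0026708 / 0.019764 ≈ 0.135.

0.135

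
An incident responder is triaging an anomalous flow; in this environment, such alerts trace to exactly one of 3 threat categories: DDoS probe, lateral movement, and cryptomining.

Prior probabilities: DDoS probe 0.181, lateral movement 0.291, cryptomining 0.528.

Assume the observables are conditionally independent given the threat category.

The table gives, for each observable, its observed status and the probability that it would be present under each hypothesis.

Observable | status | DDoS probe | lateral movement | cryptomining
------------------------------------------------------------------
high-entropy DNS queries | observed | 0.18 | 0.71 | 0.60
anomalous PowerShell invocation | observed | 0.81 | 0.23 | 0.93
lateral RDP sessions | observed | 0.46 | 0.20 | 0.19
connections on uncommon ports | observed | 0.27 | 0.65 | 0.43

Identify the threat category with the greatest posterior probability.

By Bayes' rule with conditional independence, the unnormalized weight for each hypothesis is prior × ∏ likelihoods:
  DDoS probe: 0.181 × 0.18 × 0.81 × 0.46 × 0.27 = 0.0032776
  lateral movement: 0.291 × 0.71 × 0.23 × 0.20 × 0.65 = 0.0061776
  cryptomining: 0.528 × 0.60 × 0.93 × 0.19 × 0.43 = 0.024071
Normalizing constant Z = 0.0032776 + 0.0061776 + 0.024071 = 0.033526.
P(DDoS probe | evidence) ≈ 0.0032776 / 0.033526 ≈ 0.098
P(lateral movement | evidence) ≈ 0.0061776 / 0.033526 ≈ 0.184
P(cryptomining | evidence) ≈ 0.024071 / 0.033526 ≈ 0.718
The largest is 0.718, so cryptomining is most probable.

cryptomining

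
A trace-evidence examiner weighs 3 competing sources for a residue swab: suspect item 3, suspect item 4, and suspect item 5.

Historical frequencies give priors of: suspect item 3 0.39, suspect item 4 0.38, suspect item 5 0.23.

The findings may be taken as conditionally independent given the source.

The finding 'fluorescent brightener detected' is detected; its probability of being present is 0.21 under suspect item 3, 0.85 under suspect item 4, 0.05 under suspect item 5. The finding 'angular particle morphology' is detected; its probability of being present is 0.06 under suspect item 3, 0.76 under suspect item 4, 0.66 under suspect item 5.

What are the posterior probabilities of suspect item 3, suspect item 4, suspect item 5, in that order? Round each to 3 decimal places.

0.019, 0.952, 0.029

Multiply each prior by the joint likelihood of the evidence pattern:
  suspect item 3: 0.39 × 0.21 × 0.06 = 0.004914
  suspect item 4: 0.38 × 0.85 × 0.76 = 0.24548
  suspect item 5: 0.23 × 0.05 × 0.66 = 0.00759
Marginal likelihood of the evidence = 0.25798.
P(suspect item 3 | evidence) = 0.004914 / 0.25798 ≈ 0.019
P(suspect item 4 | evidence) = 0.24548 / 0.25798 ≈ 0.952
P(suspect item 5 | evidence) = 0.00759 / 0.25798 ≈ 0.029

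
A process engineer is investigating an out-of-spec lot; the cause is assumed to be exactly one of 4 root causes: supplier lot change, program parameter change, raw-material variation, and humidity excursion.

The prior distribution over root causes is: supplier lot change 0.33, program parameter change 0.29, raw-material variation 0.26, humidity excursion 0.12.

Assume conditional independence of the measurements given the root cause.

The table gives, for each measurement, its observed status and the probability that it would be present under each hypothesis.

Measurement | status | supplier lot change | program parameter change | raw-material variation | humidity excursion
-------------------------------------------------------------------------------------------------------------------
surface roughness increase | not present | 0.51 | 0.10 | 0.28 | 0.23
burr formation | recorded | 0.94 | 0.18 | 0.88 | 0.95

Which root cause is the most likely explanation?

Multiply each prior by the joint likelihood of the measurement pattern (using 1 − P(present | H) for each absent measurement):
  supplier lot change: 0.33 × (1 − 0.51) × 0.94 = 0.152
  program parameter change: 0.29 × (1 − 0.10) × 0.18 = 0.04698
  raw-material variation: 0.26 × (1 − 0.28) × 0.88 = 0.16474
  humidity excursion: 0.12 × (1 − 0.23) × 0.95 = 0.08778
Normalizing constant Z = 0.152 + 0.04698 + 0.16474 + 0.08778 = 0.45149.
P(supplier lot change | evidence) ≈ 0.152 / 0.45149 ≈ 0.337
P(program parameter change | evidence) ≈ 0.04698 / 0.45149 ≈ 0.104
P(raw-material variation | evidence) ≈ 0.16474 / 0.45149 ≈ 0.365
P(humidity excursion | evidence) ≈ 0.08778 / 0.45149 ≈ 0.194
The largest is 0.365, so raw-material variation is most probable.

raw-material variation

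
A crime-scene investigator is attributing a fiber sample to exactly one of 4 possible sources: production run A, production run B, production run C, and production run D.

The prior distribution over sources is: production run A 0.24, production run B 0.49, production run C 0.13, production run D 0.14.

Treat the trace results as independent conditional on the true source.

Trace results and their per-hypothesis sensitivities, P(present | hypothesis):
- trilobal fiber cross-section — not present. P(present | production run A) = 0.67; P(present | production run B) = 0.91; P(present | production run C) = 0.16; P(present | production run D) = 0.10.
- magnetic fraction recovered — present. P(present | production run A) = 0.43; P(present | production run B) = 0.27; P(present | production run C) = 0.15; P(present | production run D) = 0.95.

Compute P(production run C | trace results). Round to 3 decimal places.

0.090

By Bayes' rule with conditional independence, the unnormalized weight for each hypothesis is prior × ∏ likelihoods (using 1 − P(present | H) for each absent trace result):
  production run A: 0.24 × (1 − 0.67) × 0.43 = 0.034056
  production run B: 0.49 × (1 − 0.91) × 0.27 = 0.011907
  production run C: 0.13 × (1 − 0.16) × 0.15 = 0.01638
  production run D: 0.14 × (1 − 0.10) × 0.95 = 0.1197
The unnormalized weights sum to 0.18204.
P(production run C | evidence) = 0.01638 / 0.18204 ≈ 0.090.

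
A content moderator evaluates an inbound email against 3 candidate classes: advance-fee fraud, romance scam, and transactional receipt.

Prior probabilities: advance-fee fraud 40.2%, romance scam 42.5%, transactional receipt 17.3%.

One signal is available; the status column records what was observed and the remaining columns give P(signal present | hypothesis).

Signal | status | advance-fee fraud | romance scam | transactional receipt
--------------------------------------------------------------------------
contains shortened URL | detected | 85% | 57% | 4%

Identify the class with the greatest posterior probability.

advance-fee fraud

By Bayes' rule, the unnormalized weight for each hypothesis is prior × likelihood:
  advance-fee fraud: 0.402 × 0.85 = 0.3417
  romance scam: 0.425 × 0.57 = 0.24225
  transactional receipt: 0.173 × 0.04 = 0.00692
Normalizing constant Z = 0.3417 + 0.24225 + 0.00692 = 0.59087.
P(advance-fee fraud | evidence) ≈ 0.3417 / 0.59087 ≈ 0.578
P(romance scam | evidence) ≈ 0.24225 / 0.59087 ≈ 0.410
P(transactional receipt | evidence) ≈ 0.00692 / 0.59087 ≈ 0.012
The largest is 0.578, so advance-fee fraud is most probable.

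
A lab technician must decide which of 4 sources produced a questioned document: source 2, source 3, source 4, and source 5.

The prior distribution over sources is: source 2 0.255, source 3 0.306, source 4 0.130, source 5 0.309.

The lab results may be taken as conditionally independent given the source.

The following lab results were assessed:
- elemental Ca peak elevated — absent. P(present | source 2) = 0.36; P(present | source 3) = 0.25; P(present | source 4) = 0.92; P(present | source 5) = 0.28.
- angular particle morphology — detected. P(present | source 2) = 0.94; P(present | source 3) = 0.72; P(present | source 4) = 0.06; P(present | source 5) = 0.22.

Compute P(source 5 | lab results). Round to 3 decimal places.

For each hypothesis, the unnormalized posterior weight is prior × product of the lab result likelihoods (using 1 − P(present | H) for each absent lab result):
  source 2: 0.255 × (1 − 0.36) × 0.94 = 0.15341
  source 3: 0.306 × (1 − 0.25) × 0.72 = 0.16524
  source 4: 0.130 × (1 − 0.92) × 0.06 = 0.000624
  source 5: 0.309 × (1 − 0.28) × 0.22 = 0.048946
The unnormalized weights sum to 0.36822.
P(source 5 | evidence) = 0.048946 / 0.36822 ≈ 0.133.

0.133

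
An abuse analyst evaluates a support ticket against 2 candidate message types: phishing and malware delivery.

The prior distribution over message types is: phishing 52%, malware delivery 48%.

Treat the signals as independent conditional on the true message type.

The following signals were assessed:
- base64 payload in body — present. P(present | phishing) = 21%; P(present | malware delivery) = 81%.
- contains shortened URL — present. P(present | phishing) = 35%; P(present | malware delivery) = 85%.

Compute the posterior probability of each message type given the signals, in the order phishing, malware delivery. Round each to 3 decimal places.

Multiply each prior by the joint likelihood of the signal pattern:
  phishing: 0.52 × 0.21 × 0.35 = 0.03822
  malware delivery: 0.48 × 0.81 × 0.85 = 0.33048
The unnormalized weights sum to 0.3687.
P(phishing | evidence) = 0.03822 / 0.3687 ≈ 0.104
P(malware delivery | evidence) = 0.33048 / 0.3687 ≈ 0.896

0.104, 0.896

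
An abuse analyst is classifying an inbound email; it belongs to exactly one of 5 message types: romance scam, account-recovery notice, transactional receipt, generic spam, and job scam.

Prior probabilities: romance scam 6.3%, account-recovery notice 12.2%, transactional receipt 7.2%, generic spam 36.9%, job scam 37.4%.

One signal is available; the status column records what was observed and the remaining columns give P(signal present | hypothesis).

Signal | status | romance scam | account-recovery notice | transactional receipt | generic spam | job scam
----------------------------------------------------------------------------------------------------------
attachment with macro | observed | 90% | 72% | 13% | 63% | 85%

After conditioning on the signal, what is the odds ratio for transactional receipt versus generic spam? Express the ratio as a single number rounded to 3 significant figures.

0.0403

Posterior odds equal prior odds times the likelihood ratio; only the two competing hypotheses matter.
  transactional receipt: 0.072 × 0.13 = 0.00936
  generic spam: 0.369 × 0.63 = 0.23247
Posterior odds = 0.00936 / 0.23247 ≈ 0.0403.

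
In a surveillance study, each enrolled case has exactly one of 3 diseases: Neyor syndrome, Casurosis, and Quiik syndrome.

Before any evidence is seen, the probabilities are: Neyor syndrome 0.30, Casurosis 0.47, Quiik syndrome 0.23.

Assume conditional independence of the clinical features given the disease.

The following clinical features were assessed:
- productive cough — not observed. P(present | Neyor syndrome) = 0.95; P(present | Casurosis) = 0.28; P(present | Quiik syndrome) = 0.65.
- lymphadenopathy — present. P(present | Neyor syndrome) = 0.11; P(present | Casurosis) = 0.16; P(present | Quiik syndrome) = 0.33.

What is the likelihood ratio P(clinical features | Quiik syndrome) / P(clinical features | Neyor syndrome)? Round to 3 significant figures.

Take the product of per-clinical feature likelihoods under each hypothesis (using 1 − P(present | H) for each absent clinical feature), then divide.
  Quiik syndrome: (1 − 0.65) × 0.33 = 0.1155
  Neyor syndrome: (1 − 0.95) × 0.11 = 0.0055
Bayes factor = 0.1155 / 0.0055 ≈ 21.0

21.0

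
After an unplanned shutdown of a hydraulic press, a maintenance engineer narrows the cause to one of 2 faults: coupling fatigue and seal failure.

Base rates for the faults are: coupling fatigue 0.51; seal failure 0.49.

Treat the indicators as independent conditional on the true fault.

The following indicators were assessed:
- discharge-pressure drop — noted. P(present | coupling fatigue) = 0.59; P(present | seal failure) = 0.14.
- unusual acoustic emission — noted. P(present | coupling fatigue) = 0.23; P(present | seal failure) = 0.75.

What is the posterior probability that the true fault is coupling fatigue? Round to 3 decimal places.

By Bayes' rule with conditional independence, the unnormalized weight for each hypothesis is prior × ∏ likelihoods:
  coupling fatigue: 0.51 × 0.59 × 0.23 = 0.069207
  seal failure: 0.49 × 0.14 × 0.75 = 0.05145
Marginal likelihood of the evidence = 0.12066.
P(coupling fatigue | evidence) = 0.069207 / 0.12066 ≈ 0.574.

0.574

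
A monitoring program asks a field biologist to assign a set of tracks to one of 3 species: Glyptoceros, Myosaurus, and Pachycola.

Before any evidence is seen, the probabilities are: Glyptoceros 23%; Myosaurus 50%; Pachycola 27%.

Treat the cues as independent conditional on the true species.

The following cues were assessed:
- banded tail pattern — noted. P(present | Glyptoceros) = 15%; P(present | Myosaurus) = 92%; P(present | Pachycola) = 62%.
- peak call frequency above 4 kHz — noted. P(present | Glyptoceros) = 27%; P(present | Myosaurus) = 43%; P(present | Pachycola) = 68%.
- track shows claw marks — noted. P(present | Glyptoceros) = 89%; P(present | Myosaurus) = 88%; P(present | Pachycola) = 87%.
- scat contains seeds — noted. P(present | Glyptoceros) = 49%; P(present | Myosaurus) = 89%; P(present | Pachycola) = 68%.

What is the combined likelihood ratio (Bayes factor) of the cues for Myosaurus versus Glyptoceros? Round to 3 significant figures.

The Bayes factor is the ratio of the joint likelihoods of the cue pattern under the two hypotheses.
  Myosaurus: 0.92 × 0.43 × 0.88 × 0.89 = 0.30983
  Glyptoceros: 0.15 × 0.27 × 0.89 × 0.49 = 0.017662
Bayes factor = 0.30983 / 0.017662 ≈ 17.5

17.5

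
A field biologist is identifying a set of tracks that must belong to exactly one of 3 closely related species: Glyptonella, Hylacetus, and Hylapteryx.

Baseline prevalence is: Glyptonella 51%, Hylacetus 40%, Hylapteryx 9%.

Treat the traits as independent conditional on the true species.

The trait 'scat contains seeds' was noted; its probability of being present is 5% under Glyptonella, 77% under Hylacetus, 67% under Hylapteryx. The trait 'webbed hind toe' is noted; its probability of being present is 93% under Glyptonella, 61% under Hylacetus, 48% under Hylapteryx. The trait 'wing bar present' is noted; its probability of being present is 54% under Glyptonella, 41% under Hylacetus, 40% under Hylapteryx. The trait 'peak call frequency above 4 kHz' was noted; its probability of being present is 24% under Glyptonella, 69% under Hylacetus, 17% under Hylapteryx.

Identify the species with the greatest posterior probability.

Hylacetus

For each hypothesis, the unnormalized posterior weight is prior × product of the trait likelihoods:
  Glyptonella: 0.51 × 0.05 × 0.93 × 0.54 × 0.24 = 0.0030735
  Hylacetus: 0.40 × 0.77 × 0.61 × 0.41 × 0.69 = 0.053151
  Hylapteryx: 0.09 × 0.67 × 0.48 × 0.40 × 0.17 = 0.0019682
Marginal likelihood of the evidence = 0.058193.
P(Glyptonella | evidence) ≈ 0.0030735 / 0.058193 ≈ 0.053
P(Hylacetus | evidence) ≈ 0.053151 / 0.058193 ≈ 0.913
P(Hylapteryx | evidence) ≈ 0.0019682 / 0.058193 ≈ 0.034
The largest is 0.913, so Hylacetus is most probable.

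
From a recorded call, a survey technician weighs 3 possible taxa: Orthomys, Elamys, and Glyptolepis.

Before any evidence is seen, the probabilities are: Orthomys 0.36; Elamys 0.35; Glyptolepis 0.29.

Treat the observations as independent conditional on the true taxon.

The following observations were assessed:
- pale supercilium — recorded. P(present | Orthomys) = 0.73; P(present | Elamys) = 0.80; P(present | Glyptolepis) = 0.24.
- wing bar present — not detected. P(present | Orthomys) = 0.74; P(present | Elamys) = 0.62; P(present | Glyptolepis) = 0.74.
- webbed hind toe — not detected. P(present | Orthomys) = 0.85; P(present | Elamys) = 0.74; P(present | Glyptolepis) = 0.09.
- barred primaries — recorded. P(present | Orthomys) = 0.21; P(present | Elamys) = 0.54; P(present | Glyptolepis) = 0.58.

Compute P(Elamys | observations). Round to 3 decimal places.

0.561

Multiply each prior by the joint likelihood of the evidence pattern (using 1 − P(present | H) for each absent observation):
  Orthomys: 0.36 × 0.73 × (1 − 0.74) × (1 − 0.85) × 0.21 = 0.0021523
  Elamys: 0.35 × 0.80 × (1 − 0.62) × (1 − 0.74) × 0.54 = 0.014939
  Glyptolepis: 0.29 × 0.24 × (1 − 0.74) × (1 − 0.09) × 0.58 = 0.0095511
Normalizing constant Z = 0.0021523 + 0.014939 + 0.0095511 = 0.026642.
P(Elamys | evidence) = 0.014939 / 0.026642 ≈ 0.561.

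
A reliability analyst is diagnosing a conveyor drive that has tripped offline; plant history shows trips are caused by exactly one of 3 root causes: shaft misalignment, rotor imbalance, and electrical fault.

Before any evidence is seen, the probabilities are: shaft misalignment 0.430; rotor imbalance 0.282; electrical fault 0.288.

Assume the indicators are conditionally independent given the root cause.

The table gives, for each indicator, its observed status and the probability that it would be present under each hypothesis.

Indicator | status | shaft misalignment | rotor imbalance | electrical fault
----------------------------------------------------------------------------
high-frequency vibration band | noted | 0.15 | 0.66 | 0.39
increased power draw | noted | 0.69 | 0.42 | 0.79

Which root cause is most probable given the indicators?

For each hypothesis, the unnormalized posterior weight is prior × product of the indicator likelihoods:
  shaft misalignment: 0.430 × 0.15 × 0.69 = 0.044505
  rotor imbalance: 0.282 × 0.66 × 0.42 = 0.07817
  electrical fault: 0.288 × 0.39 × 0.79 = 0.088733
Normalizing constant Z = 0.044505 + 0.07817 + 0.088733 = 0.21141.
P(shaft misalignment | evidence) ≈ 0.044505 / 0.21141 ≈ 0.211
P(rotor imbalance | evidence) ≈ 0.07817 / 0.21141 ≈ 0.370
P(electrical fault | evidence) ≈ 0.088733 / 0.21141 ≈ 0.420
The largest is 0.420, so electrical fault is most probable.

electrical fault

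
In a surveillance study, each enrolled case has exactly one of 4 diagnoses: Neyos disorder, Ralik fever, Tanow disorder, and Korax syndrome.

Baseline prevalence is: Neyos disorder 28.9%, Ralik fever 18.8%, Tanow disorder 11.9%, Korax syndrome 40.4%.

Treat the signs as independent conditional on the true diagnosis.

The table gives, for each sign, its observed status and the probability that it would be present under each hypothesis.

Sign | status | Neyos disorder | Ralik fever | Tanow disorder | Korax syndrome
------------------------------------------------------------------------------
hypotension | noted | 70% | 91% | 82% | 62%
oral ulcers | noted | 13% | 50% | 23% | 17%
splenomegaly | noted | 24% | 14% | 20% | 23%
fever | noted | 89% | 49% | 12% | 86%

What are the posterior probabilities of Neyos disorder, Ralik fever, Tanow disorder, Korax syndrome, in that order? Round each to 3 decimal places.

Multiply each prior by the joint likelihood of the sign pattern:
  Neyos disorder: 0.289 × 0.70 × 0.13 × 0.24 × 0.89 = 0.0056175
  Ralik fever: 0.188 × 0.91 × 0.50 × 0.14 × 0.49 = 0.005868
  Tanow disorder: 0.119 × 0.82 × 0.23 × 0.20 × 0.12 = 0.00053864
  Korax syndrome: 0.404 × 0.62 × 0.17 × 0.23 × 0.86 = 0.0084226
The unnormalized weights sum to 0.020447.
P(Neyos disorder | evidence) = 0.0056175 / 0.020447 ≈ 0.275
P(Ralik fever | evidence) = 0.005868 / 0.020447 ≈ 0.287
P(Tanow disorder | evidence) = 0.00053864 / 0.020447 ≈ 0.026
P(Korax syndrome | evidence) = 0.0084226 / 0.020447 ≈ 0.412

0.275, 0.287, 0.026, 0.412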